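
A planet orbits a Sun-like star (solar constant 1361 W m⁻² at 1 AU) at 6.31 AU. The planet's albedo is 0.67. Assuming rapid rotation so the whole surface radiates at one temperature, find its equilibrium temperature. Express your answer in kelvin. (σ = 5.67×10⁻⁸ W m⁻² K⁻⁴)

Flux at 6.31 AU: S = 1361/6.31² = 34.2 W m⁻².
Energy balance: absorbed = emitted ⇒ πR²·S(1−A) = 4πR²·σT_eq⁴, so T_eq⁴ = S(1−A)/(4σ).
T_eq = [34.2 × 0.33 / (4 × 5.67×10⁻⁸)]^(1/4) = (4.97×10⁷)^(1/4) = 84.0 K.

T_eq ≈ 84.0 K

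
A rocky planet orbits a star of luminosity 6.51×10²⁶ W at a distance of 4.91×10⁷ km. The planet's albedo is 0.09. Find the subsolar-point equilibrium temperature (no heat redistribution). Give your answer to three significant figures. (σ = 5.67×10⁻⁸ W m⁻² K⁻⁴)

T_ss ≈ 766 K

d = 4.91×10⁷ km = 4.91×10¹⁰ m.
Flux: S = L/(4πd²) = 6.51×10²⁶/(4π×(4.91×10¹⁰)²) = 2.15×10⁴ W m⁻².
At the subsolar point the surface absorbs S(1−A) and emits σT⁴ per unit area — no factor of 4, since only the local patch is in balance.
T = [2.15×10⁴ × 0.91 / 5.67×10⁻⁸]^(1/4) = (3.45×10¹¹)^(1/4) = 766 K.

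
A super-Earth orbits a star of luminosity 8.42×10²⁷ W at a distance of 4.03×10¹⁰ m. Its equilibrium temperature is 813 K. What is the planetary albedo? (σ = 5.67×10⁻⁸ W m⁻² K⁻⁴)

Flux: S = L/(4πd²) = 8.42×10²⁷/(4π×(4.03×10¹⁰)²) = 4.13×10⁵ W m⁻².
From T_eq⁴ = S(1−A)/(4σ): 1−A = 4σT_eq⁴/S.
1−A = 4 × 5.67×10⁻⁸ × (813)⁴ / 4.13×10⁵ = 0.240.

A ≈ 0.76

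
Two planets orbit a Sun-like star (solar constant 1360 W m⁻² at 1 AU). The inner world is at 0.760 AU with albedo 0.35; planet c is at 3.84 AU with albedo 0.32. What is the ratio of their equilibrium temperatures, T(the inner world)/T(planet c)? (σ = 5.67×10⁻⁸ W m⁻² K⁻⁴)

T_eq = [S₀(1−A)/(4σd²)]^(1/4), so T ∝ (1−A)^(1/4) / √d.
T₁ = [1360×0.65/(4×5.67×10⁻⁸×0.760²)]^(1/4) = 286.61 K.
T₂ = [1360×0.68/(4×5.67×10⁻⁸×3.84²)]^(1/4) = 128.95 K.

T₁/T₂ ≈ 2.223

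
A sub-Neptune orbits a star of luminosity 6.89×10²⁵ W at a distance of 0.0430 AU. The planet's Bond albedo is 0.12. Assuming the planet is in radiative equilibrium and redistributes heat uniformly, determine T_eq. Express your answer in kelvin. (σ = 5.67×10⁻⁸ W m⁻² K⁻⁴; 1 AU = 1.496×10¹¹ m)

d = 0.0430 AU = 6.43×10⁹ m.
Flux: S = L/(4πd²) = 6.89×10²⁵/(4π×(6.43×10⁹)²) = 1.32×10⁵ W m⁻².
Energy balance: absorbed = emitted ⇒ πR²·S(1−A) = 4πR²·σT_eq⁴, so T_eq⁴ = S(1−A)/(4σ).
T_eq = [1.32×10⁵ × 0.88 / (4 × 5.67×10⁻⁸)]^(1/4) = (5.14×10¹¹)^(1/4) = 847 K.

T_eq ≈ 847 K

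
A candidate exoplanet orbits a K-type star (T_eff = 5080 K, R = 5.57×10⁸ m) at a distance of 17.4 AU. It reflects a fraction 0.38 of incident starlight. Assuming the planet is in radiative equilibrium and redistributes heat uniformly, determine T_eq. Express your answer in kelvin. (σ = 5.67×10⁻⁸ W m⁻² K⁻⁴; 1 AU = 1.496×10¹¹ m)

T_eq ≈ 46.6 K

d = 17.4 AU = 2.60×10¹² m.
L = 4πR_⋆²σT_⋆⁴ = 4π(5.57×10⁸)² × 5.67×10⁻⁸ × (5080)⁴ = 1.47×10²⁶ W.
S = L/(4πd²) = 1.73 W m⁻².
Energy balance: absorbed = emitted ⇒ πR²·S(1−A) = 4πR²·σT_eq⁴, so T_eq⁴ = S(1−A)/(4σ).
T_eq = [1.73 × 0.62 / (4 × 5.67×10⁻⁸)]^(1/4) = (4.73×10⁶)^(1/4) = 46.6 K.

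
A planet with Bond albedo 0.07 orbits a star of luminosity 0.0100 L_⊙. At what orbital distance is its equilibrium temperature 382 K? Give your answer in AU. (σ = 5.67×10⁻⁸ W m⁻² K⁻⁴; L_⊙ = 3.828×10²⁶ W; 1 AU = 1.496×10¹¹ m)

d ≈ 0.0512 AU

L = 0.0100 × 3.828×10²⁶ = 3.83×10²⁴ W.
From T_eq⁴ = L(1−A)/(16πσd²): d = √[L(1−A)/(16πσT_eq⁴)].
d = √[3.83×10²⁴ × 0.93 / (16π × 5.67×10⁻⁸ × (382)⁴)] = 7.66×10⁹ m = 0.0512 AU.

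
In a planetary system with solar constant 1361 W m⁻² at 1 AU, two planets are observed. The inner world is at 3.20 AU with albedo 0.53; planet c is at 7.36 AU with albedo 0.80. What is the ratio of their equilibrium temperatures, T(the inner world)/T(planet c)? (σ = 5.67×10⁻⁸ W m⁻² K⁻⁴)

T_eq = [S₀(1−A)/(4σd²)]^(1/4), so T ∝ (1−A)^(1/4) / √d.
T₁ = [1361×0.47/(4×5.67×10⁻⁸×3.20²)]^(1/4) = 128.83 K.
T₂ = [1361×0.20/(4×5.67×10⁻⁸×7.36²)]^(1/4) = 68.61 K.

T₁/T₂ ≈ 1.878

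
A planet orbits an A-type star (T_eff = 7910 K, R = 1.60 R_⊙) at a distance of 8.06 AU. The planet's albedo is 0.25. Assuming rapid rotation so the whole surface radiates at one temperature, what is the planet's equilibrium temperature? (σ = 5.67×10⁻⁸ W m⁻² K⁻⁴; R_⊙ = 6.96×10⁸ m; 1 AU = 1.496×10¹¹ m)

R_⋆ = 1.60 × 6.96×10⁸ = 1.11×10⁹ m.
d = 8.06 AU = 1.21×10¹² m.
L = 4πR_⋆²σT_⋆⁴ = 4π(1.11×10⁹)² × 5.67×10⁻⁸ × (7910)⁴ = 3.46×10²⁷ W.
S = L/(4πd²) = 189 W m⁻².
Energy balance: absorbed = emitted ⇒ πR²·S(1−A) = 4πR²·σT_eq⁴, so T_eq⁴ = S(1−A)/(4σ).
T_eq = [189 × 0.75 / (4 × 5.67×10⁻⁸)]^(1/4) = (6.26×10⁸)^(1/4) = 158 K.

T_eq ≈ 158 K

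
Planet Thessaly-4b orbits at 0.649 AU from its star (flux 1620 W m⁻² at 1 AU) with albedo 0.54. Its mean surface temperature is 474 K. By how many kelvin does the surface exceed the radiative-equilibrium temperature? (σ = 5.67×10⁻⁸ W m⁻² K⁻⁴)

S = 1620/0.649² = 3846 W m⁻².
T_eq = [S(1−A)/(4σ)]^(1/4) = [3846×0.46/(4×5.67×10⁻⁸)]^(1/4) = 297.2 K.
ΔT = T_surf − T_eq = 474 − 297.2.

ΔT ≈ 176.8 K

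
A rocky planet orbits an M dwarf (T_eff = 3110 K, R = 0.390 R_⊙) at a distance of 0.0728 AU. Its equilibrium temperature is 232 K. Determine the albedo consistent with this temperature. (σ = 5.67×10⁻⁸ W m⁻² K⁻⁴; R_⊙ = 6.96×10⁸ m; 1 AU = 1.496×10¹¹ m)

A ≈ 0.80

R_⋆ = 0.390 × 6.96×10⁸ = 2.71×10⁸ m.
d = 0.0728 AU = 1.09×10¹⁰ m.
L = 4πR_⋆²σT_⋆⁴ = 4π(2.71×10⁸)² × 5.67×10⁻⁸ × (3110)⁴ = 4.91×10²⁴ W.
S = L/(4πd²) = 3290 W m⁻².
From T_eq⁴ = S(1−A)/(4σ): 1−A = 4σT_eq⁴/S.
1−A = 4 × 5.67×10⁻⁸ × (232)⁴ / 3290 = 0.199.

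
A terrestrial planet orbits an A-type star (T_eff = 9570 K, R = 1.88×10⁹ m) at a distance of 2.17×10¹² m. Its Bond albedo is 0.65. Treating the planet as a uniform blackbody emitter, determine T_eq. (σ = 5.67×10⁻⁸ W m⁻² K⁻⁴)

L = 4πR_⋆²σT_⋆⁴ = 4π(1.88×10⁹)² × 5.67×10⁻⁸ × (9570)⁴ = 2.11×10²⁸ W.
S = L/(4πd²) = 357 W m⁻².
Energy balance: absorbed = emitted ⇒ πR²·S(1−A) = 4πR²·σT_eq⁴, so T_eq⁴ = S(1−A)/(4σ).
T_eq = [357 × 0.35 / (4 × 5.67×10⁻⁸)]^(1/4) = (5.51×10⁸)^(1/4) = 153 K.

T_eq ≈ 153 K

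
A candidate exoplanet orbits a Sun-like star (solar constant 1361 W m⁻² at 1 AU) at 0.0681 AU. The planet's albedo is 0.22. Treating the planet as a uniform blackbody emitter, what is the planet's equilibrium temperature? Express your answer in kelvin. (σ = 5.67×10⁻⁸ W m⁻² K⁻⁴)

Flux at 0.0681 AU: S = 1361/0.0681² = 2.93×10⁵ W m⁻².
Energy balance: absorbed = emitted ⇒ πR²·S(1−A) = 4πR²·σT_eq⁴, so T_eq⁴ = S(1−A)/(4σ).
T_eq = [2.93×10⁵ × 0.78 / (4 × 5.67×10⁻⁸)]^(1/4) = (1.01×10¹²)^(1/4) = 1000 K.

T_eq ≈ 1000 K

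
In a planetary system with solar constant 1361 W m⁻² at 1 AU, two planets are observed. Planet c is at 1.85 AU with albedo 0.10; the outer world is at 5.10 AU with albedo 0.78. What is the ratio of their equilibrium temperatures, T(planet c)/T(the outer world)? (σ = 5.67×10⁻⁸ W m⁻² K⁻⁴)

T_eq = [S₀(1−A)/(4σd²)]^(1/4), so T ∝ (1−A)^(1/4) / √d.
T₁ = [1361×0.90/(4×5.67×10⁻⁸×1.85²)]^(1/4) = 199.31 K.
T₂ = [1361×0.22/(4×5.67×10⁻⁸×5.10²)]^(1/4) = 84.41 K.

T₁/T₂ ≈ 2.361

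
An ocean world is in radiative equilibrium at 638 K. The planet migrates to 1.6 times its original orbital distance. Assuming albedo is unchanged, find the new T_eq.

T_eq ∝ L^(1/4) · d^(−1/2).
T′ = 638 / 1.6^(1/2) = 504 K.

T_eq ≈ 504 K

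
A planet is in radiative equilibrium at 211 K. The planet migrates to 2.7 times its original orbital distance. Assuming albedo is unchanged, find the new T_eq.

T_eq ≈ 128 K

T_eq ∝ L^(1/4) · d^(−1/2).
T′ = 211 / 2.7^(1/2) = 128 K.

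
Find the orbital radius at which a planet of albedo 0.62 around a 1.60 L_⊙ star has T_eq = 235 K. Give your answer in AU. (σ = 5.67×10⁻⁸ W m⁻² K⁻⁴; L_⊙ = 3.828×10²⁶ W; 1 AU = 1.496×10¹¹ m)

L = 1.60 × 3.828×10²⁶ = 6.12×10²⁶ W.
From T_eq⁴ = L(1−A)/(16πσd²): d = √[L(1−A)/(16πσT_eq⁴)].
d = √[6.12×10²⁶ × 0.38 / (16π × 5.67×10⁻⁸ × (235)⁴)] = 1.64×10¹¹ m = 1.09 AU.

d ≈ 1.09 AU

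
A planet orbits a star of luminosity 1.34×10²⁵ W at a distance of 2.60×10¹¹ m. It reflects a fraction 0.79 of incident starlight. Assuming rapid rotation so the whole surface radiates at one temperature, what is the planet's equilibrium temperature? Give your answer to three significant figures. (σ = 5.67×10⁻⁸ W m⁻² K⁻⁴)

T_eq ≈ 61.8 K

Flux: S = L/(4πd²) = 1.34×10²⁵/(4π×(2.60×10¹¹)²) = 15.8 W m⁻².
Energy balance: absorbed = emitted ⇒ πR²·S(1−A) = 4πR²·σT_eq⁴, so T_eq⁴ = S(1−A)/(4σ).
T_eq = [15.8 × 0.21 / (4 × 5.67×10⁻⁸)]^(1/4) = (1.46×10⁷)^(1/4) = 61.8 K.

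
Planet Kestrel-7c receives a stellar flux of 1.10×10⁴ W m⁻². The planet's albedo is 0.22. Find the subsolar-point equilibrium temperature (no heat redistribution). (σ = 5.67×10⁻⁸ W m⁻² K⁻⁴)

T_ss ≈ 624 K

At the subsolar point the surface absorbs S(1−A) and emits σT⁴ per unit area — no factor of 4, since only the local patch is in balance.
T = [1.10×10⁴ × 0.78 / 5.67×10⁻⁸]^(1/4) = (1.51×10¹¹)^(1/4) = 624 K.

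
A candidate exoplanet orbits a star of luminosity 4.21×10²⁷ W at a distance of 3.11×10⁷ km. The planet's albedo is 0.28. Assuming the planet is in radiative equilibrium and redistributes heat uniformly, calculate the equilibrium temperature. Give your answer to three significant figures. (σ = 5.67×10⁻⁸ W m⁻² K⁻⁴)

d = 3.11×10⁷ km = 3.11×10¹⁰ m.
Flux: S = L/(4πd²) = 4.21×10²⁷/(4π×(3.11×10¹⁰)²) = 3.46×10⁵ W m⁻².
Energy balance: absorbed = emitted ⇒ πR²·S(1−A) = 4πR²·σT_eq⁴, so T_eq⁴ = S(1−A)/(4σ).
T_eq = [3.46×10⁵ × 0.72 / (4 × 5.67×10⁻⁸)]^(1/4) = (1.10×10¹²)^(1/4) = 1020 K.

T_eq ≈ 1020 K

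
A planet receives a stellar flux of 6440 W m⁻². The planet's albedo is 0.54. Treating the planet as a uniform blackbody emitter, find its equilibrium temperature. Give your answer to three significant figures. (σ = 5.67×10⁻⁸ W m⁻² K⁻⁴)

T_eq ≈ 338 K

Energy balance: absorbed = emitted ⇒ πR²·S(1−A) = 4πR²·σT_eq⁴, so T_eq⁴ = S(1−A)/(4σ).
T_eq = [6440 × 0.46 / (4 × 5.67×10⁻⁸)]^(1/4) = (1.31×10¹⁰)^(1/4) = 338 K.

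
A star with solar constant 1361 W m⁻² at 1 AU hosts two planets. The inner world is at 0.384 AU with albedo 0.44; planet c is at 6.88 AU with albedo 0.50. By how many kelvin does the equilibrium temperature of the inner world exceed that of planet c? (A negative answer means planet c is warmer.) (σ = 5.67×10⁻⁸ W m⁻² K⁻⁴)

T_eq = [S₀(1−A)/(4σd²)]^(1/4), so T ∝ (1−A)^(1/4) / √d.
T₁ = [1361×0.56/(4×5.67×10⁻⁸×0.384²)]^(1/4) = 388.54 K.
T₂ = [1361×0.50/(4×5.67×10⁻⁸×6.88²)]^(1/4) = 89.23 K.

ΔT ≈ 299.3 K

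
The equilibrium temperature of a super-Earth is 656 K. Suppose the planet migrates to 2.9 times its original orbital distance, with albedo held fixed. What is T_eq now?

T_eq ∝ L^(1/4) · d^(−1/2).
T′ = 656 / 2.9^(1/2) = 385 K.

T_eq ≈ 385 K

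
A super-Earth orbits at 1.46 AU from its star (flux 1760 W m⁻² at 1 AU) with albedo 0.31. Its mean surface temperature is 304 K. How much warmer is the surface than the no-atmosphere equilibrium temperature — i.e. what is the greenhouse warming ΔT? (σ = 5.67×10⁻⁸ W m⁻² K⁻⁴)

ΔT ≈ 80.1 K

S = 1760/1.46² = 825.7 W m⁻².
T_eq = [S(1−A)/(4σ)]^(1/4) = [825.7×0.69/(4×5.67×10⁻⁸)]^(1/4) = 223.9 K.
ΔT = T_surf − T_eq = 304 − 223.9.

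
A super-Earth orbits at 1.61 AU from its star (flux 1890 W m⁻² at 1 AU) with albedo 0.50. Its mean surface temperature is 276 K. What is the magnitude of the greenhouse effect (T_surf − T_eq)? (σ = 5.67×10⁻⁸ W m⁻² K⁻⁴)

S = 1890/1.61² = 729.1 W m⁻².
T_eq = [S(1−A)/(4σ)]^(1/4) = [729.1×0.50/(4×5.67×10⁻⁸)]^(1/4) = 200.2 K.
ΔT = T_surf − T_eq = 276 − 200.2.

ΔT ≈ 75.8 K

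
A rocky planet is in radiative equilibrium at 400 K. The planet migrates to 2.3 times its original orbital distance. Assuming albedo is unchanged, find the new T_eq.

T_eq ∝ L^(1/4) · d^(−1/2).
T′ = 400 / 2.3^(1/2) = 264 K.

T_eq ≈ 264 K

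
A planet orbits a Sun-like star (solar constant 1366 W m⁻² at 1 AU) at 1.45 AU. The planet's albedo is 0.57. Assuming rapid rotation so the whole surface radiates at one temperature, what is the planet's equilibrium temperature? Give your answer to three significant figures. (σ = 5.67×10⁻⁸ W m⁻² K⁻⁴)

T_eq ≈ 187 K

Flux at 1.45 AU: S = 1366/1.45² = 650 W m⁻².
Energy balance: absorbed = emitted ⇒ πR²·S(1−A) = 4πR²·σT_eq⁴, so T_eq⁴ = S(1−A)/(4σ).
T_eq = [650 × 0.43 / (4 × 5.67×10⁻⁸)]^(1/4) = (1.23×10⁹)^(1/4) = 187 K.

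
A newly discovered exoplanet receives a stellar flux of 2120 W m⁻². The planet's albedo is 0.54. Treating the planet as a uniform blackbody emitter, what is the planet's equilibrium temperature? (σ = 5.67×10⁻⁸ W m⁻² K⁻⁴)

Energy balance: absorbed = emitted ⇒ πR²·S(1−A) = 4πR²·σT_eq⁴, so T_eq⁴ = S(1−A)/(4σ).
T_eq = [2120 × 0.46 / (4 × 5.67×10⁻⁸)]^(1/4) = (4.30×10⁹)^(1/4) = 256 K.

T_eq ≈ 256 K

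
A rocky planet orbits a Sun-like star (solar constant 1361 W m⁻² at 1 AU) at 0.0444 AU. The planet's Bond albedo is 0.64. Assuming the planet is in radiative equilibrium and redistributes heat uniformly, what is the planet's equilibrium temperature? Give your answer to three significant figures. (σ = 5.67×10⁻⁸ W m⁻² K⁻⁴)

T_eq ≈ 1020 K

Flux at 0.0444 AU: S = 1361/0.0444² = 6.90×10⁵ W m⁻².
Energy balance: absorbed = emitted ⇒ πR²·S(1−A) = 4πR²·σT_eq⁴, so T_eq⁴ = S(1−A)/(4σ).
T_eq = [6.90×10⁵ × 0.36 / (4 × 5.67×10⁻⁸)]^(1/4) = (1.10×10¹²)^(1/4) = 1020 K.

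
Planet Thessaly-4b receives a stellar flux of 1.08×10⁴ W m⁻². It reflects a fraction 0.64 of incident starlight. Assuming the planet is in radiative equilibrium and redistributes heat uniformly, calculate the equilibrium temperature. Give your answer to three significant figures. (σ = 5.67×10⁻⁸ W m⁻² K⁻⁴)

Energy balance: absorbed = emitted ⇒ πR²·S(1−A) = 4πR²·σT_eq⁴, so T_eq⁴ = S(1−A)/(4σ).
T_eq = [1.08×10⁴ × 0.36 / (4 × 5.67×10⁻⁸)]^(1/4) = (1.71×10¹⁰)^(1/4) = 362 K.

T_eq ≈ 362 K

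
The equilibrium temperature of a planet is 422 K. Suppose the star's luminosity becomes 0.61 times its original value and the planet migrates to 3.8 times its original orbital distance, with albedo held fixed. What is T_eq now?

T_eq ≈ 191 K

T_eq ∝ L^(1/4) · d^(−1/2).
T′ = 422 × 0.61^(1/4) / 3.8^(1/2) = 191 K.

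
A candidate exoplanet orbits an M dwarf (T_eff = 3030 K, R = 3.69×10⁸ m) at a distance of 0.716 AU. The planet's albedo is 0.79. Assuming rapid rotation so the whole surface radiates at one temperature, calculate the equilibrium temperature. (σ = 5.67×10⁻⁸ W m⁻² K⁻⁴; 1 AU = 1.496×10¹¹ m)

d = 0.716 AU = 1.07×10¹¹ m.
L = 4πR_⋆²σT_⋆⁴ = 4π(3.69×10⁸)² × 5.67×10⁻⁸ × (3030)⁴ = 8.18×10²⁴ W.
S = L/(4πd²) = 56.7 W m⁻².
Energy balance: absorbed = emitted ⇒ πR²·S(1−A) = 4πR²·σT_eq⁴, so T_eq⁴ = S(1−A)/(4σ).
T_eq = [56.7 × 0.21 / (4 × 5.67×10⁻⁸)]^(1/4) = (5.25×10⁷)^(1/4) = 85.1 K.

T_eq ≈ 85.1 K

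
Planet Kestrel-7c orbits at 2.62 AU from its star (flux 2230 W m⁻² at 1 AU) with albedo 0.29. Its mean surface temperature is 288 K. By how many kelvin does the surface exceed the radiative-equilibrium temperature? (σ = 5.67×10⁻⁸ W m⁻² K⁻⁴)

S = 2230/2.62² = 324.9 W m⁻².
T_eq = [S(1−A)/(4σ)]^(1/4) = [324.9×0.71/(4×5.67×10⁻⁸)]^(1/4) = 178.6 K.
ΔT = T_surf − T_eq = 288 − 178.6.

ΔT ≈ 109.4 K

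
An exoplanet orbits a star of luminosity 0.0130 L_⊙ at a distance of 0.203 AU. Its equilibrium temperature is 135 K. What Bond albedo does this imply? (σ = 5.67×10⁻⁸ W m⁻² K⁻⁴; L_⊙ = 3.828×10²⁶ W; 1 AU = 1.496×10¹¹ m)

d = 0.203 AU = 3.04×10¹⁰ m.
L = 0.0130 × 3.828×10²⁶ = 4.98×10²⁴ W.
Flux: S = L/(4πd²) = 4.98×10²⁴/(4π×(3.04×10¹⁰)²) = 429 W m⁻².
From T_eq⁴ = S(1−A)/(4σ): 1−A = 4σT_eq⁴/S.
1−A = 4 × 5.67×10⁻⁸ × (135)⁴ / 429 = 0.175.

A ≈ 0.82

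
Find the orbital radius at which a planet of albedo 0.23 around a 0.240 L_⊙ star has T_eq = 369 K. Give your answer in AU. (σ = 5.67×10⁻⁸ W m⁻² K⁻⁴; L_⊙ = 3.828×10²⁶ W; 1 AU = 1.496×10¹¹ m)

L = 0.240 × 3.828×10²⁶ = 9.19×10²⁵ W.
From T_eq⁴ = L(1−A)/(16πσd²): d = √[L(1−A)/(16πσT_eq⁴)].
d = √[9.19×10²⁵ × 0.77 / (16π × 5.67×10⁻⁸ × (369)⁴)] = 3.66×10¹⁰ m = 0.245 AU.

d ≈ 0.245 AU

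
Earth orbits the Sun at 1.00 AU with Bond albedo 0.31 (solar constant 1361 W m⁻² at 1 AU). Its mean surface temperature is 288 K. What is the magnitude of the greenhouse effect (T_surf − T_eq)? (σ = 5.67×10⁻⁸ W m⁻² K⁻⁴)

S = 1361/1.00² = 1361 W m⁻².
T_eq = [S(1−A)/(4σ)]^(1/4) = [1361×0.69/(4×5.67×10⁻⁸)]^(1/4) = 253.7 K.
ΔT = T_surf − T_eq = 288 − 253.7.

ΔT ≈ 34.3 K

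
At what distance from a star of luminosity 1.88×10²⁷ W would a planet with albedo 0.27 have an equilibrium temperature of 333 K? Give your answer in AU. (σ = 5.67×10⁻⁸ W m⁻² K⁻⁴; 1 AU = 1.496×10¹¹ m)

From T_eq⁴ = L(1−A)/(16πσd²): d = √[L(1−A)/(16πσT_eq⁴)].
d = √[1.88×10²⁷ × 0.73 / (16π × 5.67×10⁻⁸ × (333)⁴)] = 1.98×10¹¹ m = 1.32 AU.

d ≈ 1.32 AU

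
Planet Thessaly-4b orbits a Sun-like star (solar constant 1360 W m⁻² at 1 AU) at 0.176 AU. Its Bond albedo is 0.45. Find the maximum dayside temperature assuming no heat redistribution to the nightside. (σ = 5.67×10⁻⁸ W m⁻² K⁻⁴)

T_ss ≈ 808 K

Flux at 0.176 AU: S = 1360/0.176² = 4.39×10⁴ W m⁻².
With no redistribution each surface element balances locally: S(1−A) = σT⁴.
T = [4.39×10⁴ × 0.55 / 5.67×10⁻⁸]^(1/4) = (4.26×10¹¹)^(1/4) = 808 K.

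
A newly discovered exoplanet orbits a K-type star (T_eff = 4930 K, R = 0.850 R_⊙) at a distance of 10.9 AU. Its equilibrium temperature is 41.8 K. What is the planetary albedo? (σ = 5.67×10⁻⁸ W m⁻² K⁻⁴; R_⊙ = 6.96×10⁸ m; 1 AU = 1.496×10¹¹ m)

A ≈ 0.84

R_⋆ = 0.850 × 6.96×10⁸ = 5.92×10⁸ m.
d = 10.9 AU = 1.63×10¹² m.
L = 4πR_⋆²σT_⋆⁴ = 4π(5.92×10⁸)² × 5.67×10⁻⁸ × (4930)⁴ = 1.47×10²⁶ W.
S = L/(4πd²) = 4.41 W m⁻².
From T_eq⁴ = S(1−A)/(4σ): 1−A = 4σT_eq⁴/S.
1−A = 4 × 5.67×10⁻⁸ × (41.8)⁴ / 4.41 = 0.157.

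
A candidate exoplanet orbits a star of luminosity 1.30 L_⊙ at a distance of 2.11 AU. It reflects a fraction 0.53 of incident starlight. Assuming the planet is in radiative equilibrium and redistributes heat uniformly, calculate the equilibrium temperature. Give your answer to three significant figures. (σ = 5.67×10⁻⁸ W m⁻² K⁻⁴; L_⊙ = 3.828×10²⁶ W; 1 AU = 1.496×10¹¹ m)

T_eq ≈ 169 K

d = 2.11 AU = 3.16×10¹¹ m.
L = 1.30 × 3.828×10²⁶ = 4.98×10²⁶ W.
Flux: S = L/(4πd²) = 4.98×10²⁶/(4π×(3.16×10¹¹)²) = 397 W m⁻².
Energy balance: absorbed = emitted ⇒ πR²·S(1−A) = 4πR²·σT_eq⁴, so T_eq⁴ = S(1−A)/(4σ).
T_eq = [397 × 0.47 / (4 × 5.67×10⁻⁸)]^(1/4) = (8.24×10⁸)^(1/4) = 169 K.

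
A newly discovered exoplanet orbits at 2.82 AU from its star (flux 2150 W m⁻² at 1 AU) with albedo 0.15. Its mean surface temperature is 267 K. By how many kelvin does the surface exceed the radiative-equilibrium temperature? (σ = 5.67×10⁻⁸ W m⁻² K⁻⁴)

ΔT ≈ 88.6 K

S = 2150/2.82² = 270.4 W m⁻².
T_eq = [S(1−A)/(4σ)]^(1/4) = [270.4×0.85/(4×5.67×10⁻⁸)]^(1/4) = 178.4 K.
ΔT = T_surf − T_eq = 267 − 178.4.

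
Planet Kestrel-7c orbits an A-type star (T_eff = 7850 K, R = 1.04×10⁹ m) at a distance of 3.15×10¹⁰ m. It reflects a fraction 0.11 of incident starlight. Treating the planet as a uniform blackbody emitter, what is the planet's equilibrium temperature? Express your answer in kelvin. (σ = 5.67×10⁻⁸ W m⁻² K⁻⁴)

L = 4πR_⋆²σT_⋆⁴ = 4π(1.04×10⁹)² × 5.67×10⁻⁸ × (7850)⁴ = 2.93×10²⁷ W.
S = L/(4πd²) = 2.35×10⁵ W m⁻².
Energy balance: absorbed = emitted ⇒ πR²·S(1−A) = 4πR²·σT_eq⁴, so T_eq⁴ = S(1−A)/(4σ).
T_eq = [2.35×10⁵ × 0.89 / (4 × 5.67×10⁻⁸)]^(1/4) = (9.21×10¹¹)^(1/4) = 980 K.

T_eq ≈ 980 K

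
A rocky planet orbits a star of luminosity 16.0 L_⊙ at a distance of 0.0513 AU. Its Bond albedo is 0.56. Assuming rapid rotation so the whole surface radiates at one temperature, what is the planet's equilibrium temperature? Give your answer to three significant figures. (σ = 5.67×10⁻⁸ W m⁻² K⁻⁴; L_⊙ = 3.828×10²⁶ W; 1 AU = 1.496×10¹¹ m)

d = 0.0513 AU = 7.67×10⁹ m.
L = 16.0 × 3.828×10²⁶ = 6.12×10²⁷ W.
Flux: S = L/(4πd²) = 6.12×10²⁷/(4π×(7.67×10⁹)²) = 8.28×10⁶ W m⁻².
Energy balance: absorbed = emitted ⇒ πR²·S(1−A) = 4πR²·σT_eq⁴, so T_eq⁴ = S(1−A)/(4σ).
T_eq = [8.28×10⁶ × 0.44 / (4 × 5.67×10⁻⁸)]^(1/4) = (1.61×10¹³)^(1/4) = 2000 K.

T_eq ≈ 2000 K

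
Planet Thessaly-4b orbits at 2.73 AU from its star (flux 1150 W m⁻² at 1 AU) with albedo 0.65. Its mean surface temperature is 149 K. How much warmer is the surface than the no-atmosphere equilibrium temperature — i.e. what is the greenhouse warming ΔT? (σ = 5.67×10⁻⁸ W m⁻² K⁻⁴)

ΔT ≈ 24.8 K

S = 1150/2.73² = 154.3 W m⁻².
T_eq = [S(1−A)/(4σ)]^(1/4) = [154.3×0.35/(4×5.67×10⁻⁸)]^(1/4) = 124.2 K.
ΔT = T_surf − T_eq = 149 − 124.2.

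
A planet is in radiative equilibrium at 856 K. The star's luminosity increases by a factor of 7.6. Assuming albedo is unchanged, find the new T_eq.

T_eq ≈ 1420 K

T_eq ∝ L^(1/4) · d^(−1/2).
T′ = 856 × 7.6^(1/4) = 1420 K.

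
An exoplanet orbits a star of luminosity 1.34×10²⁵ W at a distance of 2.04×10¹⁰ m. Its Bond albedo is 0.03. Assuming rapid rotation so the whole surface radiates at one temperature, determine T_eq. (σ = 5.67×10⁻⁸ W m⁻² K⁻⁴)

Flux: S = L/(4πd²) = 1.34×10²⁵/(4π×(2.04×10¹⁰)²) = 2560 W m⁻².
Energy balance: absorbed = emitted ⇒ πR²·S(1−A) = 4πR²·σT_eq⁴, so T_eq⁴ = S(1−A)/(4σ).
T_eq = [2560 × 0.97 / (4 × 5.67×10⁻⁸)]^(1/4) = (1.10×10¹⁰)^(1/4) = 324 K.

T_eq ≈ 324 K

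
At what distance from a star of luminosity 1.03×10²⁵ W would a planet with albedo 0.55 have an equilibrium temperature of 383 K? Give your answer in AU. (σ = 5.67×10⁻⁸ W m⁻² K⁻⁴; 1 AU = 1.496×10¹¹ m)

From T_eq⁴ = L(1−A)/(16πσd²): d = √[L(1−A)/(16πσT_eq⁴)].
d = √[1.03×10²⁵ × 0.45 / (16π × 5.67×10⁻⁸ × (383)⁴)] = 8.69×10⁹ m = 0.0581 AU.

d ≈ 0.0581 AU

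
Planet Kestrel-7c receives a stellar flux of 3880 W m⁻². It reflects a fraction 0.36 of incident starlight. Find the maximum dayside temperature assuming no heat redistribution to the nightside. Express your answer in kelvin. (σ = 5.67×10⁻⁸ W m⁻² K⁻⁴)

T_ss ≈ 457 K

With no redistribution each surface element balances locally: S(1−A) = σT⁴.
T = [3880 × 0.64 / 5.67×10⁻⁸]^(1/4) = (4.38×10¹⁰)^(1/4) = 457 K.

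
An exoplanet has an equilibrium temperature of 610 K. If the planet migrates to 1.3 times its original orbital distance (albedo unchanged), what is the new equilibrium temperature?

T_eq ∝ L^(1/4) · d^(−1/2).
T′ = 610 / 1.3^(1/2) = 535 K.

T_eq ≈ 535 K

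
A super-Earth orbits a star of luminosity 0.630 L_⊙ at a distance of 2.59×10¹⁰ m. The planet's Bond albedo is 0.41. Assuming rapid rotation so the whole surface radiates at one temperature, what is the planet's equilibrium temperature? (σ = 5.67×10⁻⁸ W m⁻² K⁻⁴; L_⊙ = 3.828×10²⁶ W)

T_eq ≈ 522 K

L = 0.630 × 3.828×10²⁶ = 2.41×10²⁶ W.
Flux: S = L/(4πd²) = 2.41×10²⁶/(4π×(2.59×10¹⁰)²) = 2.86×10⁴ W m⁻².
Energy balance: absorbed = emitted ⇒ πR²·S(1−A) = 4πR²·σT_eq⁴, so T_eq⁴ = S(1−A)/(4σ).
T_eq = [2.86×10⁴ × 0.59 / (4 × 5.67×10⁻⁸)]^(1/4) = (7.44×10¹⁰)^(1/4) = 522 K.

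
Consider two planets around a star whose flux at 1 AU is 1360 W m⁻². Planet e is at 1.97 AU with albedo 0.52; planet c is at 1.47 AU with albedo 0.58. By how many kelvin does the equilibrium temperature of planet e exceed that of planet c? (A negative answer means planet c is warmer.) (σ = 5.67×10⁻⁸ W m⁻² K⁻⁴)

T_eq = [S₀(1−A)/(4σd²)]^(1/4), so T ∝ (1−A)^(1/4) / √d.
T₁ = [1360×0.48/(4×5.67×10⁻⁸×1.97²)]^(1/4) = 165.03 K.
T₂ = [1360×0.42/(4×5.67×10⁻⁸×1.47²)]^(1/4) = 184.77 K.

ΔT ≈ -19.7 K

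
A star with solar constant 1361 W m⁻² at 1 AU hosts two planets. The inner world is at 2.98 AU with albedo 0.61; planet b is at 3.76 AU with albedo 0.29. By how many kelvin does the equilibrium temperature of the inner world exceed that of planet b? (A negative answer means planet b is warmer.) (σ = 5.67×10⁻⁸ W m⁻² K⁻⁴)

ΔT ≈ -4.3 K

T_eq = [S₀(1−A)/(4σd²)]^(1/4), so T ∝ (1−A)^(1/4) / √d.
T₁ = [1361×0.39/(4×5.67×10⁻⁸×2.98²)]^(1/4) = 127.41 K.
T₂ = [1361×0.71/(4×5.67×10⁻⁸×3.76²)]^(1/4) = 131.76 K.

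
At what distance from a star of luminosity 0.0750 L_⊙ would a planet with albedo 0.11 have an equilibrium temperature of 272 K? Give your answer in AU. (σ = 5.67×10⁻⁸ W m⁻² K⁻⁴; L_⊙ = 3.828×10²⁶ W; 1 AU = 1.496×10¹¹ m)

d ≈ 0.271 AU

L = 0.0750 × 3.828×10²⁶ = 2.87×10²⁵ W.
From T_eq⁴ = L(1−A)/(16πσd²): d = √[L(1−A)/(16πσT_eq⁴)].
d = √[2.87×10²⁵ × 0.89 / (16π × 5.67×10⁻⁸ × (272)⁴)] = 4.05×10¹⁰ m = 0.271 AU.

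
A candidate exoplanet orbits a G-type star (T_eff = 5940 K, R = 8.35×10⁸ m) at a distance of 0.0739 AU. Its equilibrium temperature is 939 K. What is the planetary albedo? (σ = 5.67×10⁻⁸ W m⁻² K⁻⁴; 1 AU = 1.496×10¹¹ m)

d = 0.0739 AU = 1.11×10¹⁰ m.
L = 4πR_⋆²σT_⋆⁴ = 4π(8.35×10⁸)² × 5.67×10⁻⁸ × (5940)⁴ = 6.18×10²⁶ W.
S = L/(4πd²) = 4.03×10⁵ W m⁻².
From T_eq⁴ = S(1−A)/(4σ): 1−A = 4σT_eq⁴/S.
1−A = 4 × 5.67×10⁻⁸ × (939)⁴ / 4.03×10⁵ = 0.438.

A ≈ 0.56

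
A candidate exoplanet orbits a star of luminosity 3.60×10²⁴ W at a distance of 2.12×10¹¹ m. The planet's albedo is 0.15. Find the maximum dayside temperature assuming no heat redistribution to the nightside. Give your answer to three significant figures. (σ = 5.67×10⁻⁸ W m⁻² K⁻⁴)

T_ss ≈ 98.9 K

Flux: S = L/(4πd²) = 3.60×10²⁴/(4π×(2.12×10¹¹)²) = 6.37 W m⁻².
With no redistribution each surface element balances locally: S(1−A) = σT⁴.
T = [6.37 × 0.85 / 5.67×10⁻⁸]^(1/4) = (9.56×10⁷)^(1/4) = 98.9 K.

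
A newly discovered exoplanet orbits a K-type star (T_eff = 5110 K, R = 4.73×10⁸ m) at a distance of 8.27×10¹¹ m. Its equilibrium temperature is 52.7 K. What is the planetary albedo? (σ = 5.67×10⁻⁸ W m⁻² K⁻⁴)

L = 4πR_⋆²σT_⋆⁴ = 4π(4.73×10⁸)² × 5.67×10⁻⁸ × (5110)⁴ = 1.09×10²⁶ W.
S = L/(4πd²) = 12.6 W m⁻².
From T_eq⁴ = S(1−A)/(4σ): 1−A = 4σT_eq⁴/S.
1−A = 4 × 5.67×10⁻⁸ × (52.7)⁴ / 12.6 = 0.138.

A ≈ 0.86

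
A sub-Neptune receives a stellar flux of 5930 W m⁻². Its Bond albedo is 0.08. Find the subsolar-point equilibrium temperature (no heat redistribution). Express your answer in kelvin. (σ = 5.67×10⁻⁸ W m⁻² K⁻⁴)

At the subsolar point the surface absorbs S(1−A) and emits σT⁴ per unit area — no factor of 4, since only the local patch is in balance.
T = [5930 × 0.92 / 5.67×10⁻⁸]^(1/4) = (9.62×10¹⁰)^(1/4) = 557 K.

T_ss ≈ 557 K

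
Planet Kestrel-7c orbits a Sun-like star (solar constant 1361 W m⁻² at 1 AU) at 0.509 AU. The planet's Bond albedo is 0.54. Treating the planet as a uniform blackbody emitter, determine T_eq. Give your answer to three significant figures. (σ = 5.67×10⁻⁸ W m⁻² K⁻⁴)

T_eq ≈ 321 K

Flux at 0.509 AU: S = 1361/0.509² = 5250 W m⁻².
Energy balance: absorbed = emitted ⇒ πR²·S(1−A) = 4πR²·σT_eq⁴, so T_eq⁴ = S(1−A)/(4σ).
T_eq = [5250 × 0.46 / (4 × 5.67×10⁻⁸)]^(1/4) = (1.07×10¹⁰)^(1/4) = 321 K.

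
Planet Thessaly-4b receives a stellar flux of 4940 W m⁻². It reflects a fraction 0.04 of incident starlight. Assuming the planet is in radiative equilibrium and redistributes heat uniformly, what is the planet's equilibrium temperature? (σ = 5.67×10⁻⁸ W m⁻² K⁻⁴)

Energy balance: absorbed = emitted ⇒ πR²·S(1−A) = 4πR²·σT_eq⁴, so T_eq⁴ = S(1−A)/(4σ).
T_eq = [4940 × 0.96 / (4 × 5.67×10⁻⁸)]^(1/4) = (2.09×10¹⁰)^(1/4) = 380 K.

T_eq ≈ 380 K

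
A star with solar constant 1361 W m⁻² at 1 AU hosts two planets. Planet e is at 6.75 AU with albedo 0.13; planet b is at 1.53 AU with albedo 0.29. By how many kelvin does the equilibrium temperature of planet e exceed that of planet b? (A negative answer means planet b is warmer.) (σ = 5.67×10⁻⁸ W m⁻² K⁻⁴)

ΔT ≈ -103.1 K

T_eq = [S₀(1−A)/(4σd²)]^(1/4), so T ∝ (1−A)^(1/4) / √d.
T₁ = [1361×0.87/(4×5.67×10⁻⁸×6.75²)]^(1/4) = 103.46 K.
T₂ = [1361×0.71/(4×5.67×10⁻⁸×1.53²)]^(1/4) = 206.55 K.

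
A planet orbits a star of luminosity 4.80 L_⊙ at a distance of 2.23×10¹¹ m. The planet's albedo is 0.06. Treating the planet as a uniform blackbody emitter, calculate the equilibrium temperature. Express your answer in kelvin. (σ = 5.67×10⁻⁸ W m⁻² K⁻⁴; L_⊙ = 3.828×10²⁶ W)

T_eq ≈ 332 K

L = 4.80 × 3.828×10²⁶ = 1.84×10²⁷ W.
Flux: S = L/(4πd²) = 1.84×10²⁷/(4π×(2.23×10¹¹)²) = 2940 W m⁻².
Energy balance: absorbed = emitted ⇒ πR²·S(1−A) = 4πR²·σT_eq⁴, so T_eq⁴ = S(1−A)/(4σ).
T_eq = [2940 × 0.94 / (4 × 5.67×10⁻⁸)]^(1/4) = (1.22×10¹⁰)^(1/4) = 332 K.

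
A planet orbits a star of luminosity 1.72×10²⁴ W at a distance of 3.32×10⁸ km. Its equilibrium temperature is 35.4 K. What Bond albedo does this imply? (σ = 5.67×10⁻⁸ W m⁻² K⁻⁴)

d = 3.32×10⁸ km = 3.32×10¹¹ m.
Flux: S = L/(4πd²) = 1.72×10²⁴/(4π×(3.32×10¹¹)²) = 1.24 W m⁻².
From T_eq⁴ = S(1−A)/(4σ): 1−A = 4σT_eq⁴/S.
1−A = 4 × 5.67×10⁻⁸ × (35.4)⁴ / 1.24 = 0.287.

A ≈ 0.71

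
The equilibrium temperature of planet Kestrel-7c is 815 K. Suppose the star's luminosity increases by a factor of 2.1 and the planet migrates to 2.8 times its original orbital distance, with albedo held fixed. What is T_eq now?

T_eq ≈ 586 K

T_eq ∝ L^(1/4) · d^(−1/2).
T′ = 815 × 2.1^(1/4) / 2.8^(1/2) = 586 K.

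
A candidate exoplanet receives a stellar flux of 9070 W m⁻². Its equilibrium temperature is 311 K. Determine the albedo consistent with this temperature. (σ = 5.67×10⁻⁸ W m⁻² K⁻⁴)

From T_eq⁴ = S(1−A)/(4σ): 1−A = 4σT_eq⁴/S.
1−A = 4 × 5.67×10⁻⁸ × (311)⁴ / 9070 = 0.234.

A ≈ 0.77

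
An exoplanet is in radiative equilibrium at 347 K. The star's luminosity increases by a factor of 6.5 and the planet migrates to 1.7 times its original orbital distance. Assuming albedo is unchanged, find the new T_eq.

T_eq ∝ L^(1/4) · d^(−1/2).
T′ = 347 × 6.5^(1/4) / 1.7^(1/2) = 425 K.

T_eq ≈ 425 K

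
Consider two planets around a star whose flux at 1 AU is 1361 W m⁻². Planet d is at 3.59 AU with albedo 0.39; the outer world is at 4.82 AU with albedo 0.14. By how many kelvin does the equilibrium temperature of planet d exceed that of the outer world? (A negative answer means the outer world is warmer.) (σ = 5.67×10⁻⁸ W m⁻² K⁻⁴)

T_eq = [S₀(1−A)/(4σd²)]^(1/4), so T ∝ (1−A)^(1/4) / √d.
T₁ = [1361×0.61/(4×5.67×10⁻⁸×3.59²)]^(1/4) = 129.82 K.
T₂ = [1361×0.86/(4×5.67×10⁻⁸×4.82²)]^(1/4) = 122.08 K.

ΔT ≈ 7.7 K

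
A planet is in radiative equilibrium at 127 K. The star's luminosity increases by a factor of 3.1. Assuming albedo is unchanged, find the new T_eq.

T_eq ∝ L^(1/4) · d^(−1/2).
T′ = 127 × 3.1^(1/4) = 169 K.

T_eq ≈ 169 K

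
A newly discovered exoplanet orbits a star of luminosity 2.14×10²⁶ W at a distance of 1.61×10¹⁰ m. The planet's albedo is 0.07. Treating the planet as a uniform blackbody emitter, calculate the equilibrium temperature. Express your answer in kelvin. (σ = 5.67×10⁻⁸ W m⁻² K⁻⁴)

Flux: S = L/(4πd²) = 2.14×10²⁶/(4π×(1.61×10¹⁰)²) = 6.57×10⁴ W m⁻².
Energy balance: absorbed = emitted ⇒ πR²·S(1−A) = 4πR²·σT_eq⁴, so T_eq⁴ = S(1−A)/(4σ).
T_eq = [6.57×10⁴ × 0.93 / (4 × 5.67×10⁻⁸)]^(1/4) = (2.69×10¹¹)^(1/4) = 720 K.

T_eq ≈ 720 K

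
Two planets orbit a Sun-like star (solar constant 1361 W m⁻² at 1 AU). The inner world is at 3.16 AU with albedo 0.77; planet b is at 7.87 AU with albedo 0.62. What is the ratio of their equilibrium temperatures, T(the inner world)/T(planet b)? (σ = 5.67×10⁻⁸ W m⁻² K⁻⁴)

T₁/T₂ ≈ 1.392

T_eq = [S₀(1−A)/(4σd²)]^(1/4), so T ∝ (1−A)^(1/4) / √d.
T₁ = [1361×0.23/(4×5.67×10⁻⁸×3.16²)]^(1/4) = 108.43 K.
T₂ = [1361×0.38/(4×5.67×10⁻⁸×7.87²)]^(1/4) = 77.90 K.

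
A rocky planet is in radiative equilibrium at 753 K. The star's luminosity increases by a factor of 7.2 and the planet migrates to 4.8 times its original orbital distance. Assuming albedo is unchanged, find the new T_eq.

T_eq ≈ 563 K

T_eq ∝ L^(1/4) · d^(−1/2).
T′ = 753 × 7.2^(1/4) / 4.8^(1/2) = 563 K.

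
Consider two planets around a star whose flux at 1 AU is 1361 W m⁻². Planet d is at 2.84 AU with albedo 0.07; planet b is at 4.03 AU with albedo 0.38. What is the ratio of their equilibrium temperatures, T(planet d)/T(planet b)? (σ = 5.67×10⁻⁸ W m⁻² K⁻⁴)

T_eq = [S₀(1−A)/(4σd²)]^(1/4), so T ∝ (1−A)^(1/4) / √d.
T₁ = [1361×0.93/(4×5.67×10⁻⁸×2.84²)]^(1/4) = 162.19 K.
T₂ = [1361×0.62/(4×5.67×10⁻⁸×4.03²)]^(1/4) = 123.03 K.

T₁/T₂ ≈ 1.318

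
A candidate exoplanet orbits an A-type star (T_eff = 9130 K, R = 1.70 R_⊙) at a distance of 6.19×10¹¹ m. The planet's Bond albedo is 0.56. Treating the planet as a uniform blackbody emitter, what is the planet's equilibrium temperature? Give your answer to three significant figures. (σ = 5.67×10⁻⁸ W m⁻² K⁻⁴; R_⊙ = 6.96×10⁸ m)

T_eq ≈ 230 K

R_⋆ = 1.70 × 6.96×10⁸ = 1.18×10⁹ m.
L = 4πR_⋆²σT_⋆⁴ = 4π(1.18×10⁹)² × 5.67×10⁻⁸ × (9130)⁴ = 6.93×10²⁷ W.
S = L/(4πd²) = 1440 W m⁻².
Energy balance: absorbed = emitted ⇒ πR²·S(1−A) = 4πR²·σT_eq⁴, so T_eq⁴ = S(1−A)/(4σ).
T_eq = [1440 × 0.44 / (4 × 5.67×10⁻⁸)]^(1/4) = (2.79×10⁹)^(1/4) = 230 K.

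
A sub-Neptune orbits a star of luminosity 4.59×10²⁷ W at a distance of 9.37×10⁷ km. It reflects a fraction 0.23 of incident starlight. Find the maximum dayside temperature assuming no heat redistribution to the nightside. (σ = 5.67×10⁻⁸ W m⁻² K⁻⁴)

d = 9.37×10⁷ km = 9.37×10¹⁰ m.
Flux: S = L/(4πd²) = 4.59×10²⁷/(4π×(9.37×10¹⁰)²) = 4.16×10⁴ W m⁻².
With no redistribution each surface element balances locally: S(1−A) = σT⁴.
T = [4.16×10⁴ × 0.77 / 5.67×10⁻⁸]^(1/4) = (5.65×10¹¹)^(1/4) = 867 K.

T_ss ≈ 867 K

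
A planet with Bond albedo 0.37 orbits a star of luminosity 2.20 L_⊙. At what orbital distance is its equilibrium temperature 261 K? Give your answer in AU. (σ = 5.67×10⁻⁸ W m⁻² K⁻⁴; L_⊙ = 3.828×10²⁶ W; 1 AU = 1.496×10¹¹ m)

L = 2.20 × 3.828×10²⁶ = 8.42×10²⁶ W.
From T_eq⁴ = L(1−A)/(16πσd²): d = √[L(1−A)/(16πσT_eq⁴)].
d = √[8.42×10²⁶ × 0.63 / (16π × 5.67×10⁻⁸ × (261)⁴)] = 2.00×10¹¹ m = 1.34 AU.

d ≈ 1.34 AU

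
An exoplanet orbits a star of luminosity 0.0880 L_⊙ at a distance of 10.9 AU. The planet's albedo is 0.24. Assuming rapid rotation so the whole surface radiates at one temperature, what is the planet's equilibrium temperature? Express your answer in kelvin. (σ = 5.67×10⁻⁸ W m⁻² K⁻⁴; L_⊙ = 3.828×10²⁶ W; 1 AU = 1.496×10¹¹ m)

T_eq ≈ 42.9 K

d = 10.9 AU = 1.63×10¹² m.
L = 0.0880 × 3.828×10²⁶ = 3.37×10²⁵ W.
Flux: S = L/(4πd²) = 3.37×10²⁵/(4π×(1.63×10¹²)²) = 1.01 W m⁻².
Energy balance: absorbed = emitted ⇒ πR²·S(1−A) = 4πR²·σT_eq⁴, so T_eq⁴ = S(1−A)/(4σ).
T_eq = [1.01 × 0.76 / (4 × 5.67×10⁻⁸)]^(1/4) = (3.38×10⁶)^(1/4) = 42.9 K.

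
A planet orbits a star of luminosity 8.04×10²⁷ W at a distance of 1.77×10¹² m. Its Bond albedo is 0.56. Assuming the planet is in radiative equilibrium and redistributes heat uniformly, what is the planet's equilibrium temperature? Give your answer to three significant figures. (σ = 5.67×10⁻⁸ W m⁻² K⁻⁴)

Flux: S = L/(4πd²) = 8.04×10²⁷/(4π×(1.77×10¹²)²) = 204 W m⁻².
Energy balance: absorbed = emitted ⇒ πR²·S(1−A) = 4πR²·σT_eq⁴, so T_eq⁴ = S(1−A)/(4σ).
T_eq = [204 × 0.44 / (4 × 5.67×10⁻⁸)]^(1/4) = (3.96×10⁸)^(1/4) = 141 K.

T_eq ≈ 141 K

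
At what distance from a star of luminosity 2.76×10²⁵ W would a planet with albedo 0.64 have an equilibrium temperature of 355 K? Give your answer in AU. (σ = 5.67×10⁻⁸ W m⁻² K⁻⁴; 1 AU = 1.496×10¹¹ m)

From T_eq⁴ = L(1−A)/(16πσd²): d = √[L(1−A)/(16πσT_eq⁴)].
d = √[2.76×10²⁵ × 0.36 / (16π × 5.67×10⁻⁸ × (355)⁴)] = 1.48×10¹⁰ m = 0.0990 AU.

d ≈ 0.0990 AU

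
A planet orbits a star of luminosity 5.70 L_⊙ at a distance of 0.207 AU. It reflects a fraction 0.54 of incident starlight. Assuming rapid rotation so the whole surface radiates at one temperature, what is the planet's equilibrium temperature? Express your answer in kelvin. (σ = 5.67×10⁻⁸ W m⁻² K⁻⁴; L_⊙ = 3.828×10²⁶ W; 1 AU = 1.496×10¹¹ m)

T_eq ≈ 778 K

d = 0.207 AU = 3.10×10¹⁰ m.
L = 5.70 × 3.828×10²⁶ = 2.18×10²⁷ W.
Flux: S = L/(4πd²) = 2.18×10²⁷/(4π×(3.10×10¹⁰)²) = 1.81×10⁵ W m⁻².
Energy balance: absorbed = emitted ⇒ πR²·S(1−A) = 4πR²·σT_eq⁴, so T_eq⁴ = S(1−A)/(4σ).
T_eq = [1.81×10⁵ × 0.46 / (4 × 5.67×10⁻⁸)]^(1/4) = (3.67×10¹¹)^(1/4) = 778 K.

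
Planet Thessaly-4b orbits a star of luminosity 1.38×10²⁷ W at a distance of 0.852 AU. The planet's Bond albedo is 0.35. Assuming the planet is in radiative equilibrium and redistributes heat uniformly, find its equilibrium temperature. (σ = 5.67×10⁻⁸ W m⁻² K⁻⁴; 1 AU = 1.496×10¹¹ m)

T_eq ≈ 373 K

d = 0.852 AU = 1.27×10¹¹ m.
Flux: S = L/(4πd²) = 1.38×10²⁷/(4π×(1.27×10¹¹)²) = 6760 W m⁻².
Energy balance: absorbed = emitted ⇒ πR²·S(1−A) = 4πR²·σT_eq⁴, so T_eq⁴ = S(1−A)/(4σ).
T_eq = [6760 × 0.65 / (4 × 5.67×10⁻⁸)]^(1/4) = (1.94×10¹⁰)^(1/4) = 373 K.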